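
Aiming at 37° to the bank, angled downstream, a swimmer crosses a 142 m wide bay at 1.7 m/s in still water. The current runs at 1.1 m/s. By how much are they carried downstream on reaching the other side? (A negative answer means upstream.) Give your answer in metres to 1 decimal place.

341.1 m

Perpendicular speed = 1.023 m/s; crossing time = 142 / 1.023 = 138.796 s.
Net downstream speed = 2.458 m/s.
Drift = 2.458 × 138.796 = 341.116 m (downstream).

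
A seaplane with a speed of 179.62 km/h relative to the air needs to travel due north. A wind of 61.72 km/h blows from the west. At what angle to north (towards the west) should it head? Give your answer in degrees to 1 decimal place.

The wind pushes perpendicular to the desired track; the heading must have a component into the wind equal to 61.72 km/h: 179.62 sin θ = 61.72.
sin θ = 0.3436, so θ = 20.097°.

20.1°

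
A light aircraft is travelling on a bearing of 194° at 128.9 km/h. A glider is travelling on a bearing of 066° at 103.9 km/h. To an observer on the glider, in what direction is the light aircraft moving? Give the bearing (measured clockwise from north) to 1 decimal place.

Taking east as x and north as y: light aircraft velocity = (-31.184, -125.071) km/h; glider velocity = (94.917, 42.260) km/h.
Velocity of light aircraft relative to glider = (-31.184, -125.071) − (94.917, 42.260) = (-126.101, -167.331) km/h.
Bearing = atan2(-126.10, -167.33) = 217.00° clockwise from north.

217.0°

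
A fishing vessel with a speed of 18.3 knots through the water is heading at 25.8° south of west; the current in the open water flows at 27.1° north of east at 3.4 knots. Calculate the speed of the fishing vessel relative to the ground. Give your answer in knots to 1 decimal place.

14.9 knots

Taking east as x and north as y: velocity relative to the water = (-16.476, -7.965) knots; the water relative to ground = (3.027, 1.549) knots.
Velocity relative to ground = (-16.476, -7.965) + (3.027, 1.549) = (-13.449, -6.416) knots.
Speed = |(-13.449, -6.416)| = 14.901 knots.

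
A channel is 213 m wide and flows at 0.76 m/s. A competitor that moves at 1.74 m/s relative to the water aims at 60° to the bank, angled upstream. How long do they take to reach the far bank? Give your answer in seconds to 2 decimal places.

The component of the competitor's velocity perpendicular to the bank is 1.74 × sin 60° = 1.507 m/s.
The current is parallel to the bank, so it does not affect the crossing time.
Time = 213 / 1.507 = 141.351 s.

141.35 s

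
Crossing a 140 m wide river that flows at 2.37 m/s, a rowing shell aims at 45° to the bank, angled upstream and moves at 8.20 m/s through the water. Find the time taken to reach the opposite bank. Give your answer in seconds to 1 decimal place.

The component of the rowing shell's velocity perpendicular to the bank is 8.20 × sin 45° = 5.798 m/s.
The flow acts along the bank and has no component across it.
Time = 140 / 5.798 = 24.145 s.

24.1 s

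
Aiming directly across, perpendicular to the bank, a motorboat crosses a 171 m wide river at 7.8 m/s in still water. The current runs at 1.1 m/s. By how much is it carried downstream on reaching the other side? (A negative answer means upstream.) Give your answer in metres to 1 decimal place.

Perpendicular speed = 7.800 m/s; crossing time = 171 / 7.800 = 21.923 s.
Net downstream speed = 1.100 m/s.
Drift = 1.100 × 21.923 = 24.115 m (downstream).

24.1 m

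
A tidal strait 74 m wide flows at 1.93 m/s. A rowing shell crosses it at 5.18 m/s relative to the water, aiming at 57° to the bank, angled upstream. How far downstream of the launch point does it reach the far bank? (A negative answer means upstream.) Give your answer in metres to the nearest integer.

Perpendicular speed = 4.344 m/s; crossing time = 74 / 4.344 = 17.034 s.
Net downstream speed = -0.891 m/s.
Drift = -0.891 × 17.034 = -15.181 m (upstream).

-15 m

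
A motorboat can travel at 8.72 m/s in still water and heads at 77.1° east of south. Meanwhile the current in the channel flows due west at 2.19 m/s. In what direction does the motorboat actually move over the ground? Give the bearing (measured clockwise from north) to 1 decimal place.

Taking east as x and north as y: velocity relative to the water = (8.500, -1.947) m/s; the water relative to ground = (-2.190, 0.000) m/s.
Velocity relative to ground = (8.500, -1.947) + (-2.190, 0.000) = (6.310, -1.947) m/s.
Bearing = atan2(6.31, -1.95) = 107.15° clockwise from north.

107.1°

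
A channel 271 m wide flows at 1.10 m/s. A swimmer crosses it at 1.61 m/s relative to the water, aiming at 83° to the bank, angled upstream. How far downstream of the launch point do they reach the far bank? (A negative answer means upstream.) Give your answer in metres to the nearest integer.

153 m

Perpendicular speed = 1.598 m/s; crossing time = 271 / 1.598 = 169.587 s.
Net downstream speed = 0.904 m/s.
Drift = 0.904 × 169.587 = 153.271 m (downstream).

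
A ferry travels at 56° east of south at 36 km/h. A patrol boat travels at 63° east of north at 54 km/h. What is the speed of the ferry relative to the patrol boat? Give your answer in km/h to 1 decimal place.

48.2 km/h

Taking east as x and north as y: ferry velocity = (29.845, -20.131) km/h; patrol boat velocity = (48.114, 24.515) km/h.
Velocity of ferry relative to patrol boat = (29.845, -20.131) − (48.114, 24.515) = (-18.269, -44.646) km/h.
Magnitude = |(-18.269, -44.646)| = 48.240 km/h.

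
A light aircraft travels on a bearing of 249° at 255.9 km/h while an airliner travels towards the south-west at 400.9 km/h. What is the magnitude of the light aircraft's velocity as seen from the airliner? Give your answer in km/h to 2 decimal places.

196.89 km/h

Taking east as x and north as y: light aircraft velocity = (-238.903, -91.706) km/h; airliner velocity = (-283.479, -283.479) km/h.
Velocity of light aircraft relative to airliner = (-238.903, -91.706) − (-283.479, -283.479) = (44.576, 191.773) km/h.
Magnitude = |(44.576, 191.773)| = 196.885 km/h.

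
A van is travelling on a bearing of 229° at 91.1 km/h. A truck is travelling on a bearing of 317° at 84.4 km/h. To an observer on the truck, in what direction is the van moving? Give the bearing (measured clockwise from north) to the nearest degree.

Taking east as x and north as y: van velocity = (-68.754, -59.767) km/h; truck velocity = (-57.561, 61.726) km/h.
Velocity of van relative to truck = (-68.754, -59.767) − (-57.561, 61.726) = (-11.193, -121.493) km/h.
Bearing = atan2(-11.19, -121.49) = 185.26° clockwise from north.

185°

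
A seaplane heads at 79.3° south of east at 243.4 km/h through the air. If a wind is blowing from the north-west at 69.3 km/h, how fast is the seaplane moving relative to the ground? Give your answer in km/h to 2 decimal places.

303.17 km/h

Taking east as x and north as y: velocity relative to the air = (45.191, -239.168) km/h; the air relative to ground = (49.002, -49.002) km/h.
Velocity relative to ground = (45.191, -239.168) + (49.002, -49.002) = (94.194, -288.170) km/h.
Speed = |(94.194, -288.170)| = 303.174 km/h.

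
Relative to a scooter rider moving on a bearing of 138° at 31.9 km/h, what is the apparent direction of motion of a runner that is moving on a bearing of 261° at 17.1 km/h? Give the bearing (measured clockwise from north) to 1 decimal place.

298.8°

Taking east as x and north as y: runner velocity = (-16.889, -2.675) km/h; scooter rider velocity = (21.345, -23.706) km/h.
Velocity of runner relative to scooter rider = (-16.889, -2.675) − (21.345, -23.706) = (-38.235, 21.031) km/h.
Bearing = atan2(-38.23, 21.03) = 298.81° clockwise from north.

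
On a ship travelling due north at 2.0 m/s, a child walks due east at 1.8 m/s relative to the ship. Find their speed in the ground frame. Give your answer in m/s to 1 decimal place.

Taking east as x and north as y: ship velocity = (0.000, 2.000) m/s; child velocity relative to ship = (1.800, 0.000) m/s.
Velocity relative to ground = (0.000, 2.000) + (1.800, 0.000) = (1.800, 2.000) m/s.
Speed = |(1.800, 2.000)| = 2.691 m/s.

2.7 m/s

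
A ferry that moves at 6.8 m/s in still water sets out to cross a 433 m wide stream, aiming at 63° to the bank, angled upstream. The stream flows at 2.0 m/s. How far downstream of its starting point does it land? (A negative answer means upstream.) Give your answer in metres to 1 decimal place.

-77.7 m

Perpendicular speed = 6.059 m/s; crossing time = 433 / 6.059 = 71.466 s.
Net downstream speed = -1.087 m/s.
Drift = -1.087 × 71.466 = -77.693 m (upstream).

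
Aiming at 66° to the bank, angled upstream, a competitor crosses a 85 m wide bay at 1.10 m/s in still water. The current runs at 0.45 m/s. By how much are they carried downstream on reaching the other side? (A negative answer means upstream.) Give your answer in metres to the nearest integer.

Perpendicular speed = 1.005 m/s; crossing time = 85 / 1.005 = 84.586 s.
Net downstream speed = 0.003 m/s.
Drift = 0.003 × 84.586 = 0.219 m (downstream).

0 m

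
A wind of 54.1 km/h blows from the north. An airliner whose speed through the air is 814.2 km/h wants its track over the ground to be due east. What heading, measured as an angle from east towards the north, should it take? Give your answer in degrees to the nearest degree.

The wind pushes perpendicular to the desired track; the heading must have a component into the wind equal to 54.1 km/h: 814.2 sin θ = 54.1.
sin θ = 0.0664, so θ = 3.810°.

4°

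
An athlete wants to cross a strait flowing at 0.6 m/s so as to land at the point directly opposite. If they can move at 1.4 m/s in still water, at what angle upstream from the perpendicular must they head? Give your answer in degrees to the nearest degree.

25°

To cancel the current, the upstream component of the athlete's velocity must equal the flow: 1.4 sin θ = 0.6.
sin θ = 0.6 / 1.4 = 0.4286.
θ = arcsin(0.4286) = 25.377°.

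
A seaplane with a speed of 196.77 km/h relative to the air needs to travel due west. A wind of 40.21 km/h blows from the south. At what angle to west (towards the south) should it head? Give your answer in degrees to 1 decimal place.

The wind pushes perpendicular to the desired track; the heading must have a component into the wind equal to 40.21 km/h: 196.77 sin θ = 40.21.
sin θ = 0.2044, so θ = 11.791°.

11.8°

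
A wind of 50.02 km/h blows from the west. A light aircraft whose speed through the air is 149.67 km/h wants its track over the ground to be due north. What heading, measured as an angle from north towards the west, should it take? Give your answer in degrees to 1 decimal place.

19.5°

The wind pushes perpendicular to the desired track; the heading must have a component into the wind equal to 50.02 km/h: 149.67 sin θ = 50.02.
sin θ = 0.3342, so θ = 19.524°.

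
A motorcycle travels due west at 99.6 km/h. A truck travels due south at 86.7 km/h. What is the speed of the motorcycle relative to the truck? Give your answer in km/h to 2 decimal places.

Taking east as x and north as y: motorcycle velocity = (-99.600, 0.000) km/h; truck velocity = (0.000, -86.700) km/h.
Velocity of motorcycle relative to truck = (-99.600, 0.000) − (0.000, -86.700) = (-99.600, 86.700) km/h.
Magnitude = |(-99.600, 86.700)| = 132.049 km/h.

132.05 km/h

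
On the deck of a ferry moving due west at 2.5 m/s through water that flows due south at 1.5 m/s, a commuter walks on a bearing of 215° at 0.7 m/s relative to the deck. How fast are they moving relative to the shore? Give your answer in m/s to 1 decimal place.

In east/north components (m/s): commuter relative to ferry = (-0.402, -0.573); ferry relative to water = (-2.500, 0.000); water relative to ground = (0.000, -1.500).
Sum = (-2.902, -2.073) m/s.
Speed = |(-2.902, -2.073)| = 3.566 m/s.

3.6 m/s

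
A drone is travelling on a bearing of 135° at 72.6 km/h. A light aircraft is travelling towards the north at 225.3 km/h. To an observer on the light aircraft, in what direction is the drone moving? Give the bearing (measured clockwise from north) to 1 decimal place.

Taking east as x and north as y: drone velocity = (51.336, -51.336) km/h; light aircraft velocity = (0.000, 225.300) km/h.
Velocity of drone relative to light aircraft = (51.336, -51.336) − (0.000, 225.300) = (51.336, -276.636) km/h.
Bearing = atan2(51.34, -276.64) = 169.49° clockwise from north.

169.5°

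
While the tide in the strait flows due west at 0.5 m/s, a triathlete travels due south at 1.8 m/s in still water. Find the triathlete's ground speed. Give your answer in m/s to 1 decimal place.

Taking east as x and north as y: velocity relative to the water = (0.000, -1.800) m/s; the water relative to ground = (-0.500, 0.000) m/s.
Velocity relative to ground = (0.000, -1.800) + (-0.500, 0.000) = (-0.500, -1.800) m/s.
Speed = |(-0.500, -1.800)| = 1.868 m/s.

1.9 m/s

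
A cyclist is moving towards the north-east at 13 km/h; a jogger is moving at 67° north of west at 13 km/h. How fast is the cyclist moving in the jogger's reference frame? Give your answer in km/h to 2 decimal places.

Taking east as x and north as y: cyclist velocity = (9.192, 9.192) km/h; jogger velocity = (-5.080, 11.967) km/h.
Velocity of cyclist relative to jogger = (9.192, 9.192) − (-5.080, 11.967) = (14.272, -2.774) km/h.
Magnitude = |(14.272, -2.774)| = 14.539 km/h.

14.54 km/h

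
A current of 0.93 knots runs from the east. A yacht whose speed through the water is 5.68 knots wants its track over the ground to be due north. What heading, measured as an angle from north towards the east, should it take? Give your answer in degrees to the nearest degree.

The current pushes perpendicular to the desired track; the heading must have a component into the current equal to 0.93 knots: 5.68 sin θ = 0.93.
sin θ = 0.1637, so θ = 9.424°.

9°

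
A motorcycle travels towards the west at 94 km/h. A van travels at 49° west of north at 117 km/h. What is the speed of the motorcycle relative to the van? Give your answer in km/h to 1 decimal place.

77.0 km/h

Taking east as x and north as y: motorcycle velocity = (-94.000, 0.000) km/h; van velocity = (-88.301, 76.759) km/h.
Velocity of motorcycle relative to van = (-94.000, 0.000) − (-88.301, 76.759) = (-5.699, -76.759) km/h.
Magnitude = |(-5.699, -76.759)| = 76.970 km/h.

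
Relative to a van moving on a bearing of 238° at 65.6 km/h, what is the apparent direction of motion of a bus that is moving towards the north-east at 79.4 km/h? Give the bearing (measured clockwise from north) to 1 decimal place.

Taking east as x and north as y: bus velocity = (56.144, 56.144) km/h; van velocity = (-55.632, -34.763) km/h.
Velocity of bus relative to van = (56.144, 56.144) − (-55.632, -34.763) = (111.776, 90.907) km/h.
Bearing = atan2(111.78, 90.91) = 50.88° clockwise from north.

050.9°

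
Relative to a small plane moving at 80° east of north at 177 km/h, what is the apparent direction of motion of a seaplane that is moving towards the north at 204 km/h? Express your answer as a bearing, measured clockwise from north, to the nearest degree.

Taking east as x and north as y: seaplane velocity = (0.000, 204.000) km/h; small plane velocity = (174.311, 30.736) km/h.
Velocity of seaplane relative to small plane = (0.000, 204.000) − (174.311, 30.736) = (-174.311, 173.264) km/h.
Bearing = atan2(-174.31, 173.26) = 314.83° clockwise from north.

315°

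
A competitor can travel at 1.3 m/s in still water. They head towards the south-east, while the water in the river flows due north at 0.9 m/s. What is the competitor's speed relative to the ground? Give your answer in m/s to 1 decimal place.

Taking east as x and north as y: velocity relative to the water = (0.919, -0.919) m/s; the water relative to ground = (0.000, 0.900) m/s.
Velocity relative to ground = (0.919, -0.919) + (0.000, 0.900) = (0.919, -0.019) m/s.
Speed = |(0.919, -0.019)| = 0.919 m/s.

0.9 m/s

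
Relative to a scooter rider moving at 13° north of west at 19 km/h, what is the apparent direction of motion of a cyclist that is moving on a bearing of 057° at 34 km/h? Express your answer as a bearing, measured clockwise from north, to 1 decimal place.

Taking east as x and north as y: cyclist velocity = (28.515, 18.518) km/h; scooter rider velocity = (-18.513, 4.274) km/h.
Velocity of cyclist relative to scooter rider = (28.515, 18.518) − (-18.513, 4.274) = (47.028, 14.244) km/h.
Bearing = atan2(47.03, 14.24) = 73.15° clockwise from north.

073.1°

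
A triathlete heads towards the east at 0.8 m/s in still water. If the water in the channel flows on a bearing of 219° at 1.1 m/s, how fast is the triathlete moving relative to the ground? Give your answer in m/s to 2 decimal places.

Taking east as x and north as y: velocity relative to the water = (0.800, 0.000) m/s; the water relative to ground = (-0.692, -0.855) m/s.
Velocity relative to ground = (0.800, 0.000) + (-0.692, -0.855) = (0.108, -0.855) m/s.
Speed = |(0.108, -0.855)| = 0.862 m/s.

0.86 m/s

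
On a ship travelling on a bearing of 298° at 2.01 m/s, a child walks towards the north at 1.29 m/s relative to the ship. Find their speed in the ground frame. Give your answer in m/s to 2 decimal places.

Taking east as x and north as y: ship velocity = (-1.775, 0.944) m/s; child velocity relative to ship = (0.000, 1.290) m/s.
Velocity relative to ground = (-1.775, 0.944) + (0.000, 1.290) = (-1.775, 2.234) m/s.
Speed = |(-1.775, 2.234)| = 2.853 m/s.

2.85 m/s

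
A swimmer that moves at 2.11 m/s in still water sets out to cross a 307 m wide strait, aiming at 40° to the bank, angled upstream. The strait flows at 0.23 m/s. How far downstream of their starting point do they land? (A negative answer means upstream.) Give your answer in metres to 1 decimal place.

Perpendicular speed = 1.356 m/s; crossing time = 307 / 1.356 = 226.354 s.
Net downstream speed = -1.386 m/s.
Drift = -1.386 × 226.354 = -313.807 m (upstream).

-313.8 m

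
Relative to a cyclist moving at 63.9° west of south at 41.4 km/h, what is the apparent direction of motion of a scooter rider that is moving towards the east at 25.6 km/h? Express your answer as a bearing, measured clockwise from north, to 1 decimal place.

Taking east as x and north as y: scooter rider velocity = (25.600, 0.000) km/h; cyclist velocity = (-37.178, -18.213) km/h.
Velocity of scooter rider relative to cyclist = (25.600, 0.000) − (-37.178, -18.213) = (62.778, 18.213) km/h.
Bearing = atan2(62.78, 18.21) = 73.82° clockwise from north.

073.8°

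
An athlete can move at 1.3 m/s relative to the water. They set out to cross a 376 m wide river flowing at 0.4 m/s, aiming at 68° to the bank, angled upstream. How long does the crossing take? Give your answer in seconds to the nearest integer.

312 s

The component of the athlete's velocity perpendicular to the bank is 1.3 × sin 68° = 1.205 m/s.
Only the cross-stream component determines the crossing time; the current contributes nothing perpendicular to the bank.
Time = 376 / 1.205 = 311.945 s.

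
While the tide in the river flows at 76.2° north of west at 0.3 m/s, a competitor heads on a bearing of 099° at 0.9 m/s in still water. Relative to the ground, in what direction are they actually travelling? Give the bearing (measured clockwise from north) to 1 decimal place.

Taking east as x and north as y: velocity relative to the water = (0.889, -0.141) m/s; the water relative to ground = (-0.072, 0.291) m/s.
Velocity relative to ground = (0.889, -0.141) + (-0.072, 0.291) = (0.817, 0.151) m/s.
Bearing = atan2(0.82, 0.15) = 79.56° clockwise from north.

079.6°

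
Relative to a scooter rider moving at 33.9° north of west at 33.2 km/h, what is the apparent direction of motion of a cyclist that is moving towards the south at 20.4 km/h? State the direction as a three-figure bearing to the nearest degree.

Taking east as x and north as y: cyclist velocity = (0.000, -20.400) km/h; scooter rider velocity = (-27.556, 18.517) km/h.
Velocity of cyclist relative to scooter rider = (0.000, -20.400) − (-27.556, 18.517) = (27.556, -38.917) km/h.
Bearing = atan2(27.56, -38.92) = 144.70° clockwise from north.

145°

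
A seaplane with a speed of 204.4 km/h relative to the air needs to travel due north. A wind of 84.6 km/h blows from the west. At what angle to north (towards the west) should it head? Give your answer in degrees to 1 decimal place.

24.4°

The wind pushes perpendicular to the desired track; the heading must have a component into the wind equal to 84.6 km/h: 204.4 sin θ = 84.6.
sin θ = 0.4139, so θ = 24.450°.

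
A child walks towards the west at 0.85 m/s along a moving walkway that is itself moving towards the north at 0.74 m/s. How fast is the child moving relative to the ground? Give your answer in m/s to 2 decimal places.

Taking east as x and north as y: moving walkway velocity = (0.000, 0.740) m/s; child velocity relative to moving walkway = (-0.850, 0.000) m/s.
Velocity relative to ground = (0.000, 0.740) + (-0.850, 0.000) = (-0.850, 0.740) m/s.
Speed = |(-0.850, 0.740)| = 1.127 m/s.

1.13 m/s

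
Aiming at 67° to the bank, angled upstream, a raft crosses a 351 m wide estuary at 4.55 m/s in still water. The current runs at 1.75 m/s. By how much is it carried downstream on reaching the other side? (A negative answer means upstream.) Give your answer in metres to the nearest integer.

-2 m

Perpendicular speed = 4.188 m/s; crossing time = 351 / 4.188 = 83.805 s.
Net downstream speed = -0.028 m/s.
Drift = -0.028 × 83.805 = -2.332 m (upstream).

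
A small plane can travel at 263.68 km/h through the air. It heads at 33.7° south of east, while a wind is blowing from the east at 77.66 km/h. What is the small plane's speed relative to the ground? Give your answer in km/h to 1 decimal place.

203.7 km/h

Taking east as x and north as y: velocity relative to the air = (219.370, -146.301) km/h; the air relative to ground = (-77.660, 0.000) km/h.
Velocity relative to ground = (219.370, -146.301) + (-77.660, 0.000) = (141.710, -146.301) km/h.
Speed = |(141.710, -146.301)| = 203.680 km/h.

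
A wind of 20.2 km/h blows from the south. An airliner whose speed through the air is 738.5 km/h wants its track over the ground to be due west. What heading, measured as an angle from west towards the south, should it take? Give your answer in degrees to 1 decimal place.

The wind pushes perpendicular to the desired track; the heading must have a component into the wind equal to 20.2 km/h: 738.5 sin θ = 20.2.
sin θ = 0.0274, so θ = 1.567°.

1.6°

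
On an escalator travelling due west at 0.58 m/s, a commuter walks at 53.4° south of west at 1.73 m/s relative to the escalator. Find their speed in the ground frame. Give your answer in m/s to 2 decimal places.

Taking east as x and north as y: escalator velocity = (-0.580, 0.000) m/s; commuter velocity relative to escalator = (-1.031, -1.389) m/s.
Velocity relative to ground = (-0.580, 0.000) + (-1.031, -1.389) = (-1.611, -1.389) m/s.
Speed = |(-1.611, -1.389)| = 2.127 m/s.

2.13 m/s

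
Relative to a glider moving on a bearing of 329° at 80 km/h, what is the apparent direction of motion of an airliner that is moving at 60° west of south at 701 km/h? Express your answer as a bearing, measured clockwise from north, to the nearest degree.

233°

Taking east as x and north as y: airliner velocity = (-607.084, -350.500) km/h; glider velocity = (-41.203, 68.573) km/h.
Velocity of airliner relative to glider = (-607.084, -350.500) − (-41.203, 68.573) = (-565.881, -419.073) km/h.
Bearing = atan2(-565.88, -419.07) = 233.48° clockwise from north.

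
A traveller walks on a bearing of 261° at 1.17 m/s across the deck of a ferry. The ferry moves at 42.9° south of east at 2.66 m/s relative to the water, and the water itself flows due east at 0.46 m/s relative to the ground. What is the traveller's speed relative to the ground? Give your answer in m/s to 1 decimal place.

2.4 m/s

In east/north components (m/s): traveller relative to ferry = (-1.156, -0.183); ferry relative to water = (1.949, -1.811); water relative to ground = (0.460, 0.000).
Sum = (1.253, -1.994) m/s.
Speed = |(1.253, -1.994)| = 2.355 m/s.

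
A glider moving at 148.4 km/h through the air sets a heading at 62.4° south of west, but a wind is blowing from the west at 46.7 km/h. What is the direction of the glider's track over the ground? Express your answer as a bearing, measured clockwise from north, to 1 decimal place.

Taking east as x and north as y: velocity relative to the air = (-68.753, -131.513) km/h; the air relative to ground = (46.700, 0.000) km/h.
Velocity relative to ground = (-68.753, -131.513) + (46.700, 0.000) = (-22.053, -131.513) km/h.
Bearing = atan2(-22.05, -131.51) = 189.52° clockwise from north.

189.5°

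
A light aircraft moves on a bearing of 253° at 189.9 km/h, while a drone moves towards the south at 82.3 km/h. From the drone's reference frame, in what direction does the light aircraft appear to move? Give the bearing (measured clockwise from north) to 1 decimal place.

278.4°

Taking east as x and north as y: light aircraft velocity = (-181.602, -55.521) km/h; drone velocity = (0.000, -82.300) km/h.
Velocity of light aircraft relative to drone = (-181.602, -55.521) − (0.000, -82.300) = (-181.602, 26.779) km/h.
Bearing = atan2(-181.60, 26.78) = 278.39° clockwise from north.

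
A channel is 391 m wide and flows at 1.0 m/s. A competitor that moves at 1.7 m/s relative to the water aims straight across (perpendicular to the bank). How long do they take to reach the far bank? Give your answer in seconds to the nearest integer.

The component of the competitor's velocity perpendicular to the bank is 1.7 m/s.
Only the cross-stream component determines the crossing time; the current contributes nothing perpendicular to the bank.
Time = 391 / 1.700 = 230.000 s.

230 s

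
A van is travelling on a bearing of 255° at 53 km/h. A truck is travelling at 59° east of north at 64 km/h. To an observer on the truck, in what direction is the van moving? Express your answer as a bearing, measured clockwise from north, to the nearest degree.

246°

Taking east as x and north as y: van velocity = (-51.194, -13.717) km/h; truck velocity = (54.859, 32.962) km/h.
Velocity of van relative to truck = (-51.194, -13.717) − (54.859, 32.962) = (-106.053, -46.680) km/h.
Bearing = atan2(-106.05, -46.68) = 246.24° clockwise from north.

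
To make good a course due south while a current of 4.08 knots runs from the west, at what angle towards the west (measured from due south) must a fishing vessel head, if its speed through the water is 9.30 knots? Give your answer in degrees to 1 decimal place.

The current pushes perpendicular to the desired track; the heading must have a component into the current equal to 4.08 knots: 9.30 sin θ = 4.08.
sin θ = 0.4387, so θ = 26.022°.

26.0°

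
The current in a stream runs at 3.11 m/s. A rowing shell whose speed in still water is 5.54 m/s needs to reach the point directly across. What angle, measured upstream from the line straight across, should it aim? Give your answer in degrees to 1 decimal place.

34.2°

To cancel the current, the upstream component of the rowing shell's velocity must equal the flow: 5.54 sin θ = 3.11.
sin θ = 3.11 / 5.54 = 0.5614.
θ = arcsin(0.5614) = 34.151°.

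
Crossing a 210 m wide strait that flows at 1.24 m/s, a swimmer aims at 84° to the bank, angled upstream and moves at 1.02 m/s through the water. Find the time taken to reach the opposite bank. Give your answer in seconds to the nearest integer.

The component of the swimmer's velocity perpendicular to the bank is 1.02 × sin 84° = 1.014 m/s.
Only the cross-stream component determines the crossing time; the current contributes nothing perpendicular to the bank.
Time = 210 / 1.014 = 207.016 s.

207 s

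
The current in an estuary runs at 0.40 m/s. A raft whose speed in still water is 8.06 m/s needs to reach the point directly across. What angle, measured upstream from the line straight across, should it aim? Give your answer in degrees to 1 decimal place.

To cancel the current, the upstream component of the raft's velocity must equal the flow: 8.06 sin θ = 0.40.
sin θ = 0.40 / 8.06 = 0.0496.
θ = arcsin(0.0496) = 2.845°.

2.8°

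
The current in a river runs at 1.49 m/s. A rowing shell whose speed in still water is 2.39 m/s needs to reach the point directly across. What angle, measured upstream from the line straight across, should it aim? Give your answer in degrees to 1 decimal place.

To cancel the current, the upstream component of the rowing shell's velocity must equal the flow: 2.39 sin θ = 1.49.
sin θ = 1.49 / 2.39 = 0.6234.
θ = arcsin(0.6234) = 38.567°.

38.6°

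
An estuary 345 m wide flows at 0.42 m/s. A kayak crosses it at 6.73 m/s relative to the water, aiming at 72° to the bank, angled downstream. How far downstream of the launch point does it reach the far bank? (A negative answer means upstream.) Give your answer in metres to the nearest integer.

135 m

Perpendicular speed = 6.401 m/s; crossing time = 345 / 6.401 = 53.901 s.
Net downstream speed = 2.500 m/s.
Drift = 2.500 × 53.901 = 134.736 m (downstream).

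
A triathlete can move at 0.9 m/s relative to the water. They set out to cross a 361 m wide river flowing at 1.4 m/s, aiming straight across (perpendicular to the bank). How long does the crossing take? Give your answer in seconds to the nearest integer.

The component of the triathlete's velocity perpendicular to the bank is 0.9 m/s.
The flow acts along the bank and has no component across it.
Time = 361 / 0.900 = 401.111 s.

401 s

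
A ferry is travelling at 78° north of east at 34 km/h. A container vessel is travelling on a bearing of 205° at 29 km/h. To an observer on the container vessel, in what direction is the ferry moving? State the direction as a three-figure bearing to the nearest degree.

Taking east as x and north as y: ferry velocity = (7.069, 33.257) km/h; container vessel velocity = (-12.256, -26.283) km/h.
Velocity of ferry relative to container vessel = (7.069, 33.257) − (-12.256, -26.283) = (19.325, 59.540) km/h.
Bearing = atan2(19.32, 59.54) = 17.98° clockwise from north.

018°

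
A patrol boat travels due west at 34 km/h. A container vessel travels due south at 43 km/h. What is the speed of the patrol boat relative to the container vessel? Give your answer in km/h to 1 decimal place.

54.8 km/h

Taking east as x and north as y: patrol boat velocity = (-34.000, 0.000) km/h; container vessel velocity = (0.000, -43.000) km/h.
Velocity of patrol boat relative to container vessel = (-34.000, 0.000) − (0.000, -43.000) = (-34.000, 43.000) km/h.
Magnitude = |(-34.000, 43.000)| = 54.818 km/h.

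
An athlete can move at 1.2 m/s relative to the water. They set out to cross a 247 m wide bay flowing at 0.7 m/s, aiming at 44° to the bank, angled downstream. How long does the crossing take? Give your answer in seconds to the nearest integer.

296 s

The component of the athlete's velocity perpendicular to the bank is 1.2 × sin 44° = 0.834 m/s.
The current is parallel to the bank, so it does not affect the crossing time.
Time = 247 / 0.834 = 296.309 s.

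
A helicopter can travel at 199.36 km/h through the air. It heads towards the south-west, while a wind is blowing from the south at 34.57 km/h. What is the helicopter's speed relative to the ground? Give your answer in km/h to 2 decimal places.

Taking east as x and north as y: velocity relative to the air = (-140.969, -140.969) km/h; the air relative to ground = (0.000, 34.570) km/h.
Velocity relative to ground = (-140.969, -140.969) + (0.000, 34.570) = (-140.969, -106.399) km/h.
Speed = |(-140.969, -106.399)| = 176.615 km/h.

176.62 km/h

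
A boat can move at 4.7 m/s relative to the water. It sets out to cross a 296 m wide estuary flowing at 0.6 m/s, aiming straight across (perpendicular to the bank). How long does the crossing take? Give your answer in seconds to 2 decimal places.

The component of the boat's velocity perpendicular to the bank is 4.7 m/s.
The current is parallel to the bank, so it does not affect the crossing time.
Time = 296 / 4.700 = 62.979 s.

62.98 s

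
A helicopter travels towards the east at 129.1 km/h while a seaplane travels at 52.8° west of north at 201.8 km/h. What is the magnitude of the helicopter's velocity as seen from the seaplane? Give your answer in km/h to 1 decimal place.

Taking east as x and north as y: helicopter velocity = (129.100, 0.000) km/h; seaplane velocity = (-160.740, 122.008) km/h.
Velocity of helicopter relative to seaplane = (129.100, 0.000) − (-160.740, 122.008) = (289.840, -122.008) km/h.
Magnitude = |(289.840, -122.008)| = 314.473 km/h.

314.5 km/h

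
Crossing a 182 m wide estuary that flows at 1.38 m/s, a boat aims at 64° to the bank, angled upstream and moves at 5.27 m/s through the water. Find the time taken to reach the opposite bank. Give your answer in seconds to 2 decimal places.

38.42 s

The component of the boat's velocity perpendicular to the bank is 5.27 × sin 64° = 4.737 m/s.
Only the cross-stream component determines the crossing time; the current contributes nothing perpendicular to the bank.
Time = 182 / 4.737 = 38.424 s.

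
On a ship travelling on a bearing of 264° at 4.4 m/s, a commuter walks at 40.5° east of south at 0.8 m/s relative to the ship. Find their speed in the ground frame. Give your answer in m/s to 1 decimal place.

4.0 m/s

Taking east as x and north as y: ship velocity = (-4.376, -0.460) m/s; commuter velocity relative to ship = (0.520, -0.608) m/s.
Velocity relative to ground = (-4.376, -0.460) + (0.520, -0.608) = (-3.856, -1.068) m/s.
Speed = |(-3.856, -1.068)| = 4.002 m/s.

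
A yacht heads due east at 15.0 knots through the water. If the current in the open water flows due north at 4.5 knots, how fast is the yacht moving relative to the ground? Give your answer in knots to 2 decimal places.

15.66 knots

Taking east as x and north as y: velocity relative to the water = (15.000, 0.000) knots; the water relative to ground = (0.000, 4.500) knots.
Velocity relative to ground = (15.000, 0.000) + (0.000, 4.500) = (15.000, 4.500) knots.
Speed = |(15.000, 4.500)| = 15.660 knots.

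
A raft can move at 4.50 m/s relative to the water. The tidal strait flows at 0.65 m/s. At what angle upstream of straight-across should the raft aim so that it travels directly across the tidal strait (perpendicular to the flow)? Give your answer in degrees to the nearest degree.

To cancel the current, the upstream component of the raft's velocity must equal the flow: 4.50 sin θ = 0.65.
sin θ = 0.65 / 4.50 = 0.1444.
θ = arcsin(0.1444) = 8.305°.

8°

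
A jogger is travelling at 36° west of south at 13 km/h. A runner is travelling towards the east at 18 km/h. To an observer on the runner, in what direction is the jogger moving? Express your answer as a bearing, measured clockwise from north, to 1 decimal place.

247.7°

Taking east as x and north as y: jogger velocity = (-7.641, -10.517) km/h; runner velocity = (18.000, 0.000) km/h.
Velocity of jogger relative to runner = (-7.641, -10.517) − (18.000, 0.000) = (-25.641, -10.517) km/h.
Bearing = atan2(-25.64, -10.52) = 247.70° clockwise from north.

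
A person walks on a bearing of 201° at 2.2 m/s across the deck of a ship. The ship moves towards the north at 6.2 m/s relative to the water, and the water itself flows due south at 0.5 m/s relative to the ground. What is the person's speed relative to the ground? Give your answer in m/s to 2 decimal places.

In east/north components (m/s): person relative to ship = (-0.788, -2.054); ship relative to water = (0.000, 6.200); water relative to ground = (0.000, -0.500).
Sum = (-0.788, 3.646) m/s.
Speed = |(-0.788, 3.646)| = 3.730 m/s.

3.73 m/s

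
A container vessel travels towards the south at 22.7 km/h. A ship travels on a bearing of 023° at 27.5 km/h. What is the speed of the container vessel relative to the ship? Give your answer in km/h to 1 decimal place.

49.2 km/h

Taking east as x and north as y: container vessel velocity = (0.000, -22.700) km/h; ship velocity = (10.745, 25.314) km/h.
Velocity of container vessel relative to ship = (0.000, -22.700) − (10.745, 25.314) = (-10.745, -48.014) km/h.
Magnitude = |(-10.745, -48.014)| = 49.202 km/h.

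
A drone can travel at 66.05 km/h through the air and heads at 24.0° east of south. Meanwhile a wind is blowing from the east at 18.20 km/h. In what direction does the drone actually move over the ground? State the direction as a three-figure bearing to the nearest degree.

Taking east as x and north as y: velocity relative to the air = (26.865, -60.340) km/h; the air relative to ground = (-18.200, 0.000) km/h.
Velocity relative to ground = (26.865, -60.340) + (-18.200, 0.000) = (8.665, -60.340) km/h.
Bearing = atan2(8.66, -60.34) = 171.83° clockwise from north.

172°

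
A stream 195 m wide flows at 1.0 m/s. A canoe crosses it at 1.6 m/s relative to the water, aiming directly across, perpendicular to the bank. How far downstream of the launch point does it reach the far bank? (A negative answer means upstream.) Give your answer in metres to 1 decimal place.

Perpendicular speed = 1.600 m/s; crossing time = 195 / 1.600 = 121.875 s.
Net downstream speed = 1.000 m/s.
Drift = 1.000 × 121.875 = 121.875 m (downstream).

121.9 m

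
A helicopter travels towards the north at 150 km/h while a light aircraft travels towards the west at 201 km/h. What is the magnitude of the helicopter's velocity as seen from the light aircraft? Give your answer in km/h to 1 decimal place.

Taking east as x and north as y: helicopter velocity = (0.000, 150.000) km/h; light aircraft velocity = (-201.000, 0.000) km/h.
Velocity of helicopter relative to light aircraft = (0.000, 150.000) − (-201.000, 0.000) = (201.000, 150.000) km/h.
Magnitude = |(201.000, 150.000)| = 250.801 km/h.

250.8 km/h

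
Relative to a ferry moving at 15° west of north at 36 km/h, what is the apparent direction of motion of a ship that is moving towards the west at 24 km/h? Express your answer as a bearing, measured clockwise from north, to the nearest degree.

203°

Taking east as x and north as y: ship velocity = (-24.000, 0.000) km/h; ferry velocity = (-9.317, 34.773) km/h.
Velocity of ship relative to ferry = (-24.000, 0.000) − (-9.317, 34.773) = (-14.683, -34.773) km/h.
Bearing = atan2(-14.68, -34.77) = 202.89° clockwise from north.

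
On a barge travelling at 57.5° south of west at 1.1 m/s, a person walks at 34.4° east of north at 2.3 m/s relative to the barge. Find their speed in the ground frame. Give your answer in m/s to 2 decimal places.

1.20 m/s

Taking east as x and north as y: barge velocity = (-0.591, -0.928) m/s; person velocity relative to barge = (1.299, 1.898) m/s.
Velocity relative to ground = (-0.591, -0.928) + (1.299, 1.898) = (0.708, 0.970) m/s.
Speed = |(0.708, 0.970)| = 1.201 m/s.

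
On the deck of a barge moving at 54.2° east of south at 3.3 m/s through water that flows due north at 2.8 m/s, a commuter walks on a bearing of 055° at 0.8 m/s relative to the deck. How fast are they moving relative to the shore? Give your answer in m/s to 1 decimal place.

3.6 m/s

In east/north components (m/s): commuter relative to barge = (0.655, 0.459); barge relative to water = (2.677, -1.930); water relative to ground = (0.000, 2.800).
Sum = (3.332, 1.329) m/s.
Speed = |(3.332, 1.329)| = 3.587 m/s.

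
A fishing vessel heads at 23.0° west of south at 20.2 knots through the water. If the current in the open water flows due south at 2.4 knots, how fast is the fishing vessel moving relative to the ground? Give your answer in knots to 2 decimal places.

Taking east as x and north as y: velocity relative to the water = (-7.893, -18.594) knots; the water relative to ground = (0.000, -2.400) knots.
Velocity relative to ground = (-7.893, -18.594) + (0.000, -2.400) = (-7.893, -20.994) knots.
Speed = |(-7.893, -20.994)| = 22.429 knots.

22.43 knots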